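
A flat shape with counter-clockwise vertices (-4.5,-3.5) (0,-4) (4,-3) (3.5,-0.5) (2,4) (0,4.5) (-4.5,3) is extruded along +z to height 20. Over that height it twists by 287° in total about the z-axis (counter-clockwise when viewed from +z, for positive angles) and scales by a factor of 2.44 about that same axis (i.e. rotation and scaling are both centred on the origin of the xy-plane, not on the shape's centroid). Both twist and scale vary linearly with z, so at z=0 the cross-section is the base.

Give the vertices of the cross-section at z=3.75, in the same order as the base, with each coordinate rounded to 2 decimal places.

Cross-section at z=3.75: (0.21,-7.24) (4.10,-3.00) (6.07,1.85) (3.14,3.21) (-2.60,5.05) (-4.61,3.37) (-6.45,-2.36)

t = z/height = 3.75/20 = 0.1875
s = 1 + (scale-1)·z/height = 1 + (2.44-1)·3.75/20 = 1.270000
θ = twist·z/height = 287°·3.75/20 = 53.8125° = 0.939205 rad
cos θ = 0.590430, sin θ = 0.807089 (intermediates below are computed at full precision and shown rounded to 5 d.p.)
v1: (-4.5,-3.5) → rotate → (0.16788,-5.69840) → ×s → (0.21321,-7.23697) → (0.21,-7.24)
v2: (0,-4) → rotate → (3.22836,-2.36172) → ×s → (4.10001,-2.99938) → (4.10,-3.00)
v3: (4,-3) → rotate → (4.78299,1.45707) → ×s → (6.07439,1.85048) → (6.07,1.85)
v4: (3.5,-0.5) → rotate → (2.47005,2.52960) → ×s → (3.13696,3.21259) → (3.14,3.21)
v5: (2,4) → rotate → (-2.04750,3.97590) → ×s → (-2.60032,5.04939) → (-2.60,5.05)
v6: (0,4.5) → rotate → (-3.63190,2.65693) → ×s → (-4.61251,3.37431) → (-4.61,3.37)
v7: (-4.5,3) → rotate → (-5.07820,-1.86061) → ×s → (-6.44931,-2.36298) → (-6.45,-2.36)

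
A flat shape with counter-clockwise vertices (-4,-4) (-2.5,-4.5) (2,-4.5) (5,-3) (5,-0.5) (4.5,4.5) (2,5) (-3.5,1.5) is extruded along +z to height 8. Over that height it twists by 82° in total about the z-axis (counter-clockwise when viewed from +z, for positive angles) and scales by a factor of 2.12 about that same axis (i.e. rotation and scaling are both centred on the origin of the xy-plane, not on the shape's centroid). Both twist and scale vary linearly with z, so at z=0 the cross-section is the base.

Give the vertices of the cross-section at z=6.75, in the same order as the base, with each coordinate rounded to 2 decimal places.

Cross-section at z=6.75: (4.51,-10.04) (6.45,-7.66) (9.56,0.53) (8.91,7.02) (4.36,8.74) (-5.07,11.29) (-7.71,7.09) (-5.15,-5.33)

t = z/height = 6.75/8 = 0.84375
s = 1 + (scale-1)·z/height = 1 + (2.12-1)·6.75/8 = 1.945000
θ = twist·z/height = 82°·6.75/8 = 69.1875° = 1.207550 rad
cos θ = 0.355311, sin θ = 0.934748 (intermediates below are computed at full precision and shown rounded to 5 d.p.)
v1: (-4,-4) → rotate → (2.31775,-5.16024) → ×s → (4.50802,-10.03666) → (4.51,-10.04)
v2: (-2.5,-4.5) → rotate → (3.31809,-3.93577) → ×s → (6.45368,-7.65507) → (6.45,-7.66)
v3: (2,-4.5) → rotate → (4.91699,0.27060) → ×s → (9.56354,0.52631) → (9.56,0.53)
v4: (5,-3) → rotate → (4.58080,3.60781) → ×s → (8.90965,7.01719) → (8.91,7.02)
v5: (5,-0.5) → rotate → (2.24393,4.49609) → ×s → (4.36444,8.74489) → (4.36,8.74)
v6: (4.5,4.5) → rotate → (-2.60747,5.80527) → ×s → (-5.07152,11.29124) → (-5.07,11.29)
v7: (2,5) → rotate → (-3.96312,3.64605) → ×s → (-7.70827,7.09157) → (-7.71,7.09)
v8: (-3.5,1.5) → rotate → (-2.64571,-2.73865) → ×s → (-5.14591,-5.32668) → (-5.15,-5.33)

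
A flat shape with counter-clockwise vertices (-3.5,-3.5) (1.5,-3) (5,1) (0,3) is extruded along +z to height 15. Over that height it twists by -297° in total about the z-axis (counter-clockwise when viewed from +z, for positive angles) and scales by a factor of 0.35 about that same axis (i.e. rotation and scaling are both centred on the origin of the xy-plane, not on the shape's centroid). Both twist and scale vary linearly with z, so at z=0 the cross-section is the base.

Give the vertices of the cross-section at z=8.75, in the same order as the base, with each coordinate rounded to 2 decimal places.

t = z/height = 8.75/15 = 0.583333
s = 1 + (scale-1)·z/height = 1 + (0.35-1)·8.75/15 = 0.620833
θ = twist·z/height = -297°·8.75/15 = -173.2500° = -3.023783 rad
cos θ = -0.993068, sin θ = -0.117537 (intermediates below are computed at full precision and shown rounded to 5 d.p.)
v1: (-3.5,-3.5) → rotate → (3.06436,3.88712) → ×s → (1.90246,2.41325) → (1.90,2.41)
v2: (1.5,-3) → rotate → (-1.84221,2.80290) → ×s → (-1.14371,1.74013) → (-1.14,1.74)
v3: (5,1) → rotate → (-4.84780,-1.58076) → ×s → (-3.00968,-0.98139) → (-3.01,-0.98)
v4: (0,3) → rotate → (0.35261,-2.97921) → ×s → (0.21891,-1.84959) → (0.22,-1.85)

Cross-section at z=8.75: (1.90,2.41) (-1.14,1.74) (-3.01,-0.98) (0.22,-1.85)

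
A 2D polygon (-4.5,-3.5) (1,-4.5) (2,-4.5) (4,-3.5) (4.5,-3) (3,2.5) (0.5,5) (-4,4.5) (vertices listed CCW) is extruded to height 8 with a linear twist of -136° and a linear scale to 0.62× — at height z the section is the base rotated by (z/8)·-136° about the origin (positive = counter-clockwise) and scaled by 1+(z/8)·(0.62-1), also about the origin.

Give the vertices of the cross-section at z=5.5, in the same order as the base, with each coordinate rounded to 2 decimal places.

t = z/height = 5.5/8 = 0.6875
s = 1 + (scale-1)·z/height = 1 + (0.62-1)·5.5/8 = 0.738750
θ = twist·z/height = -136°·5.5/8 = -93.5000° = -1.631883 rad
cos θ = -0.061049, sin θ = -0.998135 (intermediates below are computed at full precision and shown rounded to 5 d.p.)
v1: (-4.5,-3.5) → rotate → (-3.21875,4.70528) → ×s → (-2.37785,3.47602) → (-2.38,3.48)
v2: (1,-4.5) → rotate → (-4.55266,-0.72342) → ×s → (-3.36327,-0.53442) → (-3.36,-0.53)
v3: (2,-4.5) → rotate → (-4.61370,-1.72155) → ×s → (-3.40837,-1.27180) → (-3.41,-1.27)
v4: (4,-3.5) → rotate → (-3.73767,-3.77887) → ×s → (-2.76120,-2.79164) → (-2.76,-2.79)
v5: (4.5,-3) → rotate → (-3.26912,-4.30846) → ×s → (-2.41506,-3.18288) → (-2.42,-3.18)
v6: (3,2.5) → rotate → (2.31219,-3.14703) → ×s → (1.70813,-2.32487) → (1.71,-2.32)
v7: (0.5,5) → rotate → (4.96015,-0.80431) → ×s → (3.66431,-0.59418) → (3.66,-0.59)
v8: (-4,4.5) → rotate → (4.73580,3.71782) → ×s → (3.49857,2.74654) → (3.50,2.75)

Cross-section at z=5.5: (-2.38,3.48) (-3.36,-0.53) (-3.41,-1.27) (-2.76,-2.79) (-2.42,-3.18) (1.71,-2.32) (3.66,-0.59) (3.50,2.75)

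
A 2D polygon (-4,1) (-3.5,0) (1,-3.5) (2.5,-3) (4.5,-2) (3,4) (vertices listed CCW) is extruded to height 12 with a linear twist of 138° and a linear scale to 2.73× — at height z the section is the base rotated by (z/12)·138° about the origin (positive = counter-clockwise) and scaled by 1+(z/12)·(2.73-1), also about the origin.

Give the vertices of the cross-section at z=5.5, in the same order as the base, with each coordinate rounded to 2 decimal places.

Cross-section at z=5.5: (-4.83,-5.60) (-2.82,-5.60) (6.41,-1.22) (6.82,1.58) (6.83,5.59) (-3.98,8.03)

t = z/height = 5.5/12 = 0.458333
s = 1 + (scale-1)·z/height = 1 + (2.73-1)·5.5/12 = 1.792917
θ = twist·z/height = 138°·5.5/12 = 63.2500° = 1.103921 rad
cos θ = 0.450098, sin θ = 0.892979 (intermediates below are computed at full precision and shown rounded to 5 d.p.)
v1: (-4,1) → rotate → (-2.69337,-3.12182) → ×s → (-4.82899,-5.59716) → (-4.83,-5.60)
v2: (-3.5,0) → rotate → (-1.57534,-3.12543) → ×s → (-2.82446,-5.60363) → (-2.82,-5.60)
v3: (1,-3.5) → rotate → (3.57552,-0.68237) → ×s → (6.41062,-1.22342) → (6.41,-1.22)
v4: (2.5,-3) → rotate → (3.80418,0.88215) → ×s → (6.82058,1.58163) → (6.82,1.58)
v5: (4.5,-2) → rotate → (3.81140,3.11821) → ×s → (6.83352,5.59069) → (6.83,5.59)
v6: (3,4) → rotate → (-2.22162,4.47933) → ×s → (-3.98318,8.03107) → (-3.98,8.03)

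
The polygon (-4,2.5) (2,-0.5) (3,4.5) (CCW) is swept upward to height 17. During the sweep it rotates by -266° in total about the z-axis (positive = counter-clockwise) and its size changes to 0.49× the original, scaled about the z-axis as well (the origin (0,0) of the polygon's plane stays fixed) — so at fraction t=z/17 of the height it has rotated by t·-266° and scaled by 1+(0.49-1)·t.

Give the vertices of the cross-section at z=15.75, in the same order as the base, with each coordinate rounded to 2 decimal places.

Cross-section at z=15.75: (-0.37,-2.46) (-0.18,1.07) (-2.81,0.50)

t = z/height = 15.75/17 = 0.926471
s = 1 + (scale-1)·z/height = 1 + (0.49-1)·15.75/17 = 0.527500
θ = twist·z/height = -266°·15.75/17 = -246.4412° = -4.301210 rad
cos θ = -0.399690, sin θ = 0.916650 (intermediates below are computed at full precision and shown rounded to 5 d.p.)
v1: (-4,2.5) → rotate → (-0.69286,-4.66583) → ×s → (-0.36549,-2.46122) → (-0.37,-2.46)
v2: (2,-0.5) → rotate → (-0.34106,2.03315) → ×s → (-0.17991,1.07248) → (-0.18,1.07)
v3: (3,4.5) → rotate → (-5.32400,0.95134) → ×s → (-2.80841,0.50183) → (-2.81,0.50)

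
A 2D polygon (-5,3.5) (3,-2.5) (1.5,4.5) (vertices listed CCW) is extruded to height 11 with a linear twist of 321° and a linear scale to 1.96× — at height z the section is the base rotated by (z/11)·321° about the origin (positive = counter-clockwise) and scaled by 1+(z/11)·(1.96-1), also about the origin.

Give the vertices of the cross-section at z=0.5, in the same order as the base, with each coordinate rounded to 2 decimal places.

Cross-section at z=0.5: (-5.97,2.22) (3.69,-1.74) (0.33,4.94)

t = z/height = 0.5/11 = 0.0454545
s = 1 + (scale-1)·z/height = 1 + (1.96-1)·0.5/11 = 1.043636
θ = twist·z/height = 321°·0.5/11 = 14.5909° = 0.254659 rad
cos θ = 0.967749, sin θ = 0.251916 (intermediates below are computed at full precision and shown rounded to 5 d.p.)
v1: (-5,3.5) → rotate → (-5.72045,2.12754) → ×s → (-5.97007,2.22038) → (-5.97,2.22)
v2: (3,-2.5) → rotate → (3.53304,-1.66363) → ×s → (3.68721,-1.73622) → (3.69,-1.74)
v3: (1.5,4.5) → rotate → (0.31800,4.73274) → ×s → (0.33188,4.93926) → (0.33,4.94)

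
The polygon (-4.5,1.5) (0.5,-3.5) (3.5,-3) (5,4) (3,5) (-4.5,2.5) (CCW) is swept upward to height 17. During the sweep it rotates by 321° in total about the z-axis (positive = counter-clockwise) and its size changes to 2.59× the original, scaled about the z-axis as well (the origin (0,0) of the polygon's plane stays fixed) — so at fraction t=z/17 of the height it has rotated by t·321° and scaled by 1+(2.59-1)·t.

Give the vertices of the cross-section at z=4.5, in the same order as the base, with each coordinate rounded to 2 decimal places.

t = z/height = 4.5/17 = 0.264706
s = 1 + (scale-1)·z/height = 1 + (2.59-1)·4.5/17 = 1.420882
θ = twist·z/height = 321°·4.5/17 = 84.9706° = 1.483017 rad
cos θ = 0.087667, sin θ = 0.996150 (intermediates below are computed at full precision and shown rounded to 5 d.p.)
v1: (-4.5,1.5) → rotate → (-1.88873,-4.35117) → ×s → (-2.68366,-6.18251) → (-2.68,-6.18)
v2: (0.5,-3.5) → rotate → (3.53036,0.19124) → ×s → (5.01622,0.27173) → (5.02,0.27)
v3: (3.5,-3) → rotate → (3.29528,3.22352) → ×s → (4.68221,4.58025) → (4.68,4.58)
v4: (5,4) → rotate → (-3.54626,5.33142) → ×s → (-5.03882,7.57532) → (-5.04,7.58)
v5: (3,5) → rotate → (-4.71775,3.42679) → ×s → (-6.70336,4.86906) → (-6.70,4.87)
v6: (-4.5,2.5) → rotate → (-2.88488,-4.26351) → ×s → (-4.09907,-6.05794) → (-4.10,-6.06)

Cross-section at z=4.5: (-2.68,-6.18) (5.02,0.27) (4.68,4.58) (-5.04,7.58) (-6.70,4.87) (-4.10,-6.06)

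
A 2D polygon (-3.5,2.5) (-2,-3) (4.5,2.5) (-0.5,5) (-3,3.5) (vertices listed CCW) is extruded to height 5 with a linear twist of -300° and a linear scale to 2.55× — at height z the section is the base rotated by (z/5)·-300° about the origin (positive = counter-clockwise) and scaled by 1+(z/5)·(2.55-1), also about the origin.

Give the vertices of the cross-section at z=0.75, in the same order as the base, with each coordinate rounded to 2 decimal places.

t = z/height = 0.75/5 = 0.15
s = 1 + (scale-1)·z/height = 1 + (2.55-1)·0.75/5 = 1.232500
θ = twist·z/height = -300°·0.75/5 = -45.0000° = -0.785398 rad
cos θ = 0.707107, sin θ = -0.707107 (intermediates below are computed at full precision and shown rounded to 5 d.p.)
v1: (-3.5,2.5) → rotate → (-0.70711,4.24264) → ×s → (-0.87151,5.22905) → (-0.87,5.23)
v2: (-2,-3) → rotate → (-3.53553,-0.70711) → ×s → (-4.35755,-0.87151) → (-4.36,-0.87)
v3: (4.5,2.5) → rotate → (4.94975,-1.41421) → ×s → (6.10056,-1.74302) → (6.10,-1.74)
v4: (-0.5,5) → rotate → (3.18198,3.88909) → ×s → (3.92179,4.79330) → (3.92,4.79)
v5: (-3,3.5) → rotate → (0.35355,4.59619) → ×s → (0.43575,5.66481) → (0.44,5.66)

Cross-section at z=0.75: (-0.87,5.23) (-4.36,-0.87) (6.10,-1.74) (3.92,4.79) (0.44,5.66)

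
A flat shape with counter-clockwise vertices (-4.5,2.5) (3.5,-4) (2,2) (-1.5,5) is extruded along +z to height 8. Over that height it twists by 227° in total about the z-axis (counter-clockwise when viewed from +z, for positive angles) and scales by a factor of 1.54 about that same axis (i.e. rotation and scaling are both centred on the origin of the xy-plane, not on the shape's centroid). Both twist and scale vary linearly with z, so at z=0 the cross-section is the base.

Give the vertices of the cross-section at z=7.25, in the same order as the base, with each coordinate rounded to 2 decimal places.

Cross-section at z=7.25: (7.65,-0.45) (-7.28,3.11) (-1.39,-3.98) (5.24,-5.74)

t = z/height = 7.25/8 = 0.90625
s = 1 + (scale-1)·z/height = 1 + (1.54-1)·7.25/8 = 1.489375
θ = twist·z/height = 227°·7.25/8 = 205.7188° = 3.590470 rad
cos θ = -0.900935, sin θ = -0.433954 (intermediates below are computed at full precision and shown rounded to 5 d.p.)
v1: (-4.5,2.5) → rotate → (5.13909,-0.29954) → ×s → (7.65404,-0.44613) → (7.65,-0.45)
v2: (3.5,-4) → rotate → (-4.88909,2.08490) → ×s → (-7.28169,3.10520) → (-7.28,3.11)
v3: (2,2) → rotate → (-0.93396,-2.66978) → ×s → (-1.39102,-3.97630) → (-1.39,-3.98)
v4: (-1.5,5) → rotate → (3.52117,-3.85374) → ×s → (5.24435,-5.73967) → (5.24,-5.74)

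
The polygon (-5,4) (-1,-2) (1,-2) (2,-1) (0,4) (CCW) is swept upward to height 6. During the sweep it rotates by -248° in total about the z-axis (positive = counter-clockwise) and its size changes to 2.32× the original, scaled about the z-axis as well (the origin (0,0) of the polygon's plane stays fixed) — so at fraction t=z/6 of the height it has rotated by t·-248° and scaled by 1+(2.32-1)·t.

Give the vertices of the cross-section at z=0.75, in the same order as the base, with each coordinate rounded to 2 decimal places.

t = z/height = 0.75/6 = 0.125
s = 1 + (scale-1)·z/height = 1 + (2.32-1)·0.75/6 = 1.165000
θ = twist·z/height = -248°·0.75/6 = -31.0000° = -0.541052 rad
cos θ = 0.857167, sin θ = -0.515038 (intermediates below are computed at full precision and shown rounded to 5 d.p.)
v1: (-5,4) → rotate → (-2.22568,6.00386) → ×s → (-2.59292,6.99450) → (-2.59,6.99)
v2: (-1,-2) → rotate → (-1.88724,-1.19930) → ×s → (-2.19864,-1.39718) → (-2.20,-1.40)
v3: (1,-2) → rotate → (-0.17291,-2.22937) → ×s → (-0.20144,-2.59722) → (-0.20,-2.60)
v4: (2,-1) → rotate → (1.19930,-1.88724) → ×s → (1.39718,-2.19864) → (1.40,-2.20)
v5: (0,4) → rotate → (2.06015,3.42867) → ×s → (2.40008,3.99440) → (2.40,3.99)

Cross-section at z=0.75: (-2.59,6.99) (-2.20,-1.40) (-0.20,-2.60) (1.40,-2.20) (2.40,3.99)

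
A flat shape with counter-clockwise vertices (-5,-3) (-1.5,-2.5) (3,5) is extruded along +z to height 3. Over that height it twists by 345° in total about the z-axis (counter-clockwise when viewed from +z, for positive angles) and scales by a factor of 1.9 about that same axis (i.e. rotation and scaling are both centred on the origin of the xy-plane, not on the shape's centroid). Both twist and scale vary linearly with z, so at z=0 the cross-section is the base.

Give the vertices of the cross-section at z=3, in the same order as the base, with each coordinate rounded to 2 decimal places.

t = z/height = 3/3 = 1
s = 1 + (scale-1)·z/height = 1 + (1.9-1)·3/3 = 1.900000
θ = twist·z/height = 345°·3/3 = 345.0000° = 6.021386 rad
cos θ = 0.965926, sin θ = -0.258819 (intermediates below are computed at full precision and shown rounded to 5 d.p.)
v1: (-5,-3) → rotate → (-5.60609,-1.60368) → ×s → (-10.65156,-3.04700) → (-10.65,-3.05)
v2: (-1.5,-2.5) → rotate → (-2.09594,-2.02659) → ×s → (-3.98228,-3.85051) → (-3.98,-3.85)
v3: (3,5) → rotate → (4.19187,4.05317) → ×s → (7.96456,7.70103) → (7.96,7.70)

Cross-section at z=3: (-10.65,-3.05) (-3.98,-3.85) (7.96,7.70)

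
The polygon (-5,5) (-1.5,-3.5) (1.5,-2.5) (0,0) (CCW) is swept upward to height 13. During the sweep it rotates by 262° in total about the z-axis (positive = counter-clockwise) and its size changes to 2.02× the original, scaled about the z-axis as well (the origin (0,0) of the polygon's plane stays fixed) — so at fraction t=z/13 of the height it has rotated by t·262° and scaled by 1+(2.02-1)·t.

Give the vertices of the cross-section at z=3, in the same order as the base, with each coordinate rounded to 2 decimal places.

t = z/height = 3/13 = 0.230769
s = 1 + (scale-1)·z/height = 1 + (2.02-1)·3/13 = 1.235385
θ = twist·z/height = 262°·3/13 = 60.4615° = 1.055253 rad
cos θ = 0.493008, sin θ = 0.870025 (intermediates below are computed at full precision and shown rounded to 5 d.p.)
v1: (-5,5) → rotate → (-6.81516,-1.88509) → ×s → (-8.41935,-2.32881) → (-8.42,-2.33)
v2: (-1.5,-3.5) → rotate → (2.30558,-3.03056) → ×s → (2.84827,-3.74391) → (2.85,-3.74)
v3: (1.5,-2.5) → rotate → (2.91457,0.07252) → ×s → (3.60062,0.08959) → (3.60,0.09)
v4: (0,0) → rotate → (0.00000,0.00000) → ×s → (0.00000,0.00000) → (0.00,0.00)

Cross-section at z=3: (-8.42,-2.33) (2.85,-3.74) (3.60,0.09) (0.00,0.00)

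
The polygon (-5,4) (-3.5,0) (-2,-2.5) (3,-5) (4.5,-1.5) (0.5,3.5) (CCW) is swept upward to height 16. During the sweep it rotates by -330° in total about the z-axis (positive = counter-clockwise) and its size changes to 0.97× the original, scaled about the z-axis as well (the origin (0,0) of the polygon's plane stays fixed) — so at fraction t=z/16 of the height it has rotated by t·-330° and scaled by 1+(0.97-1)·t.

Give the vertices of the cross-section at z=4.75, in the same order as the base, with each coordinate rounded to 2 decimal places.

Cross-section at z=4.75: (4.61,4.36) (0.48,3.44) (-2.18,2.31) (-5.32,-2.26) (-2.09,-4.21) (3.37,-0.97)

t = z/height = 4.75/16 = 0.296875
s = 1 + (scale-1)·z/height = 1 + (0.97-1)·4.75/16 = 0.991094
θ = twist·z/height = -330°·4.75/16 = -97.9688° = -1.709877 rad
cos θ = -0.138633, sin θ = -0.990344 (intermediates below are computed at full precision and shown rounded to 5 d.p.)
v1: (-5,4) → rotate → (4.65454,4.39719) → ×s → (4.61309,4.35802) → (4.61,4.36)
v2: (-3.5,0) → rotate → (0.48522,3.46620) → ×s → (0.48089,3.43533) → (0.48,3.44)
v3: (-2,-2.5) → rotate → (-2.19859,2.32727) → ×s → (-2.17901,2.30654) → (-2.18,2.31)
v4: (3,-5) → rotate → (-5.36762,-2.27787) → ×s → (-5.31981,-2.25758) → (-5.32,-2.26)
v5: (4.5,-1.5) → rotate → (-2.10936,-4.24860) → ×s → (-2.09058,-4.21076) → (-2.09,-4.21)
v6: (0.5,3.5) → rotate → (3.39689,-0.98039) → ×s → (3.36663,-0.97166) → (3.37,-0.97)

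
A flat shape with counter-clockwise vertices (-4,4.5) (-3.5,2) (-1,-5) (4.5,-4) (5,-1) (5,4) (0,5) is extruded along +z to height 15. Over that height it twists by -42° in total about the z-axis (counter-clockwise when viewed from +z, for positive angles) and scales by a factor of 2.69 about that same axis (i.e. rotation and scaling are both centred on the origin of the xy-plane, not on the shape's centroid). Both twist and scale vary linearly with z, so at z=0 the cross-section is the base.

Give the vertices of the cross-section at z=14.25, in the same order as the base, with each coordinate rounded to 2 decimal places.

t = z/height = 14.25/15 = 0.95
s = 1 + (scale-1)·z/height = 1 + (2.69-1)·14.25/15 = 2.605500
θ = twist·z/height = -42°·14.25/15 = -39.9000° = -0.696386 rad
cos θ = 0.767165, sin θ = -0.641450 (intermediates below are computed at full precision and shown rounded to 5 d.p.)
v1: (-4,4.5) → rotate → (-0.18214,6.01804) → ×s → (-0.47456,15.68001) → (-0.47,15.68)
v2: (-3.5,2) → rotate → (-1.40218,3.77940) → ×s → (-3.65338,9.84724) → (-3.65,9.85)
v3: (-1,-5) → rotate → (-3.97441,-3.19438) → ×s → (-10.35533,-8.32295) → (-10.36,-8.32)
v4: (4.5,-4) → rotate → (0.88644,-5.95518) → ×s → (2.30963,-15.51623) → (2.31,-15.52)
v5: (5,-1) → rotate → (3.19438,-3.97441) → ×s → (8.32295,-10.35533) → (8.32,-10.36)
v6: (5,4) → rotate → (6.40162,-0.13859) → ×s → (16.67943,-0.36109) → (16.68,-0.36)
v7: (0,5) → rotate → (3.20725,3.83583) → ×s → (8.35649,9.99424) → (8.36,9.99)

Cross-section at z=14.25: (-0.47,15.68) (-3.65,9.85) (-10.36,-8.32) (2.31,-15.52) (8.32,-10.36) (16.68,-0.36) (8.36,9.99)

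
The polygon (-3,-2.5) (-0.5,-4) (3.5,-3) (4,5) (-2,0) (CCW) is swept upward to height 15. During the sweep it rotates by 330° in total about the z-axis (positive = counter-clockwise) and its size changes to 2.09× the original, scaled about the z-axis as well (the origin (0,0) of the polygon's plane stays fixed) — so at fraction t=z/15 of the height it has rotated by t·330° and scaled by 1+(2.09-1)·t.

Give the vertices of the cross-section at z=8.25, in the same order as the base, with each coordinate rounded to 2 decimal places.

Cross-section at z=8.25: (4.69,4.12) (0.63,6.42) (-5.72,4.65) (-6.19,-8.16) (3.20,0.08)

t = z/height = 8.25/15 = 0.55
s = 1 + (scale-1)·z/height = 1 + (2.09-1)·8.25/15 = 1.599500
θ = twist·z/height = 330°·8.25/15 = 181.5000° = 3.167773 rad
cos θ = -0.999657, sin θ = -0.026177 (intermediates below are computed at full precision and shown rounded to 5 d.p.)
v1: (-3,-2.5) → rotate → (2.93353,2.57767) → ×s → (4.69218,4.12299) → (4.69,4.12)
v2: (-0.5,-4) → rotate → (0.39512,4.01172) → ×s → (0.63200,6.41674) → (0.63,6.42)
v3: (3.5,-3) → rotate → (-3.57733,2.90735) → ×s → (-5.72194,4.65031) → (-5.72,4.65)
v4: (4,5) → rotate → (-3.86774,-5.10299) → ×s → (-6.18646,-8.16224) → (-6.19,-8.16)
v5: (-2,0) → rotate → (1.99931,0.05235) → ×s → (3.19790,0.08374) → (3.20,0.08)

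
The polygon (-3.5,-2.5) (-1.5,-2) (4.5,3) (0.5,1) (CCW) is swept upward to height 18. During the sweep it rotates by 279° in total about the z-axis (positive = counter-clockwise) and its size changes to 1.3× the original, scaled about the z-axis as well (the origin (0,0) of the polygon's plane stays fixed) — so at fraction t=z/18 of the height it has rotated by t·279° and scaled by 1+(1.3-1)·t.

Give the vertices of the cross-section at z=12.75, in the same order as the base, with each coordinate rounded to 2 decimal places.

Cross-section at z=12.75: (3.13,4.17) (1.00,2.86) (-4.10,-5.12) (-0.21,-1.34)

t = z/height = 12.75/18 = 0.708333
s = 1 + (scale-1)·z/height = 1 + (1.3-1)·12.75/18 = 1.212500
θ = twist·z/height = 279°·12.75/18 = 197.6250° = 3.449207 rad
cos θ = -0.953059, sin θ = -0.302786 (intermediates below are computed at full precision and shown rounded to 5 d.p.)
v1: (-3.5,-2.5) → rotate → (2.57874,3.44240) → ×s → (3.12672,4.17391) → (3.13,4.17)
v2: (-1.5,-2) → rotate → (0.82402,2.36030) → ×s → (0.99912,2.86186) → (1.00,2.86)
v3: (4.5,3) → rotate → (-3.38041,-4.22171) → ×s → (-4.09874,-5.11883) → (-4.10,-5.12)
v4: (0.5,1) → rotate → (-0.17374,-1.10445) → ×s → (-0.21066,-1.33915) → (-0.21,-1.34)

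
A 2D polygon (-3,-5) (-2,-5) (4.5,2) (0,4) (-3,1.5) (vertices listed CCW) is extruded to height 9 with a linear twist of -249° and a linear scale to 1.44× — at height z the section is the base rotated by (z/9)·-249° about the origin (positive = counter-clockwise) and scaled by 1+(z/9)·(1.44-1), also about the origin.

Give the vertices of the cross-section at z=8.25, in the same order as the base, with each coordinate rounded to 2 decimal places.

t = z/height = 8.25/9 = 0.916667
s = 1 + (scale-1)·z/height = 1 + (1.44-1)·8.25/9 = 1.403333
θ = twist·z/height = -249°·8.25/9 = -228.2500° = -3.983714 rad
cos θ = -0.665882, sin θ = 0.746057 (intermediates below are computed at full precision and shown rounded to 5 d.p.)
v1: (-3,-5) → rotate → (5.72793,1.09124) → ×s → (8.03820,1.53137) → (8.04,1.53)
v2: (-2,-5) → rotate → (5.06205,1.83729) → ×s → (7.10374,2.57834) → (7.10,2.58)
v3: (4.5,2) → rotate → (-4.48858,2.02549) → ×s → (-6.29898,2.84244) → (-6.30,2.84)
v4: (0,4) → rotate → (-2.98423,-2.66353) → ×s → (-4.18787,-3.73782) → (-4.19,-3.74)
v5: (-3,1.5) → rotate → (0.87856,-3.23699) → ×s → (1.23291,-4.54258) → (1.23,-4.54)

Cross-section at z=8.25: (8.04,1.53) (7.10,2.58) (-6.30,2.84) (-4.19,-3.74) (1.23,-4.54)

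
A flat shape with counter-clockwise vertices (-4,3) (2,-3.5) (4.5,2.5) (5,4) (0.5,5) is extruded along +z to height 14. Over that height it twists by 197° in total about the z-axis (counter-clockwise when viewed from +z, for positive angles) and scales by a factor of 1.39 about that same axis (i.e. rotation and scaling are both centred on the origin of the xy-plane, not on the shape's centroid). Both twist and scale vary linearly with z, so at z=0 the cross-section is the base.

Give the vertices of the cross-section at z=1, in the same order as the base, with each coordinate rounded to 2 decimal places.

t = z/height = 1/14 = 0.0714286
s = 1 + (scale-1)·z/height = 1 + (1.39-1)·1/14 = 1.027857
θ = twist·z/height = 197°·1/14 = 14.0714° = 0.245593 rad
cos θ = 0.969993, sin θ = 0.243131 (intermediates below are computed at full precision and shown rounded to 5 d.p.)
v1: (-4,3) → rotate → (-4.60937,1.93745) → ×s → (-4.73777,1.99143) → (-4.74,1.99)
v2: (2,-3.5) → rotate → (2.79095,-2.90871) → ×s → (2.86869,-2.98974) → (2.87,-2.99)
v3: (4.5,2.5) → rotate → (3.75714,3.51907) → ×s → (3.86181,3.61711) → (3.86,3.62)
v4: (5,4) → rotate → (3.87744,5.09563) → ×s → (3.98546,5.23758) → (3.99,5.24)
v5: (0.5,5) → rotate → (-0.73066,4.97153) → ×s → (-0.75101,5.11003) → (-0.75,5.11)

Cross-section at z=1: (-4.74,1.99) (2.87,-2.99) (3.86,3.62) (3.99,5.24) (-0.75,5.11)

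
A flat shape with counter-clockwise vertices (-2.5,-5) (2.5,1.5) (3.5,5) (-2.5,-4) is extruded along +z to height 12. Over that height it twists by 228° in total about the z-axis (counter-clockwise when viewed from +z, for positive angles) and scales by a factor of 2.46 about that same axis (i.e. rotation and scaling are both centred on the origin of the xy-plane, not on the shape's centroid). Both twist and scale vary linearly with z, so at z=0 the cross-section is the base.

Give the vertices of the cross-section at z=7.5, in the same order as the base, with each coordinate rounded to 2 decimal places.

Cross-section at z=7.5: (9.61,4.68) (-5.54,0.63) (-11.13,-3.51) (8.45,3.16)

t = z/height = 7.5/12 = 0.625
s = 1 + (scale-1)·z/height = 1 + (2.46-1)·7.5/12 = 1.912500
θ = twist·z/height = 228°·7.5/12 = 142.5000° = 2.487094 rad
cos θ = -0.793353, sin θ = 0.608761 (intermediates below are computed at full precision and shown rounded to 5 d.p.)
v1: (-2.5,-5) → rotate → (5.02719,2.44486) → ×s → (9.61450,4.67580) → (9.61,4.68)
v2: (2.5,1.5) → rotate → (-2.89653,0.33187) → ×s → (-5.53961,0.63471) → (-5.54,0.63)
v3: (3.5,5) → rotate → (-5.82054,-1.83610) → ×s → (-11.13179,-3.51154) → (-11.13,-3.51)
v4: (-2.5,-4) → rotate → (4.41843,1.65151) → ×s → (8.45025,3.15851) → (8.45,3.16)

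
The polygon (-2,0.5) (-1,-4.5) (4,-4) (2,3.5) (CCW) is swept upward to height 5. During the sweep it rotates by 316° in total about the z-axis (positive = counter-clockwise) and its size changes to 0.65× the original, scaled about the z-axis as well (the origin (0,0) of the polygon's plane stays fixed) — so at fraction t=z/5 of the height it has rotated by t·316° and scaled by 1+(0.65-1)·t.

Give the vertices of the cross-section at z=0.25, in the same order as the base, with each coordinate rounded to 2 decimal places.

t = z/height = 0.25/5 = 0.05
s = 1 + (scale-1)·z/height = 1 + (0.65-1)·0.25/5 = 0.982500
θ = twist·z/height = 316°·0.25/5 = 15.8000° = 0.275762 rad
cos θ = 0.962218, sin θ = 0.272280 (intermediates below are computed at full precision and shown rounded to 5 d.p.)
v1: (-2,0.5) → rotate → (-2.06058,-0.06345) → ×s → (-2.02452,-0.06234) → (-2.02,-0.06)
v2: (-1,-4.5) → rotate → (0.26304,-4.60226) → ×s → (0.25844,-4.52172) → (0.26,-4.52)
v3: (4,-4) → rotate → (4.93799,-2.75975) → ×s → (4.85158,-2.71146) → (4.85,-2.71)
v4: (2,3.5) → rotate → (0.97146,3.91232) → ×s → (0.95445,3.84386) → (0.95,3.84)

Cross-section at z=0.25: (-2.02,-0.06) (0.26,-4.52) (4.85,-2.71) (0.95,3.84)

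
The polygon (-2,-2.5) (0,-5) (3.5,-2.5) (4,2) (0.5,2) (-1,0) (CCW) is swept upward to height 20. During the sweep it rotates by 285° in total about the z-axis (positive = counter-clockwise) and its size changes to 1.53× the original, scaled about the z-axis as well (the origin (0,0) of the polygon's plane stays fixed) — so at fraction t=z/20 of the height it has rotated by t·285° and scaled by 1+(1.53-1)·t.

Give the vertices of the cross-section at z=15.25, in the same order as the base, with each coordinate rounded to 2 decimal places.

t = z/height = 15.25/20 = 0.7625
s = 1 + (scale-1)·z/height = 1 + (1.53-1)·15.25/20 = 1.404125
θ = twist·z/height = 285°·15.25/20 = 217.3125° = 3.792819 rad
cos θ = -0.795341, sin θ = -0.606162 (intermediates below are computed at full precision and shown rounded to 5 d.p.)
v1: (-2,-2.5) → rotate → (0.07528,3.20068) → ×s → (0.10570,4.49415) → (0.11,4.49)
v2: (0,-5) → rotate → (-3.03081,3.97671) → ×s → (-4.25564,5.58379) → (-4.26,5.58)
v3: (3.5,-2.5) → rotate → (-4.29910,-0.13321) → ×s → (-6.03647,-0.18705) → (-6.04,-0.19)
v4: (4,2) → rotate → (-1.96904,-4.01533) → ×s → (-2.76478,-5.63803) → (-2.76,-5.64)
v5: (0.5,2) → rotate → (0.81465,-1.89376) → ×s → (1.14387,-2.65908) → (1.14,-2.66)
v6: (-1,0) → rotate → (0.79534,0.60616) → ×s → (1.11676,0.85113) → (1.12,0.85)

Cross-section at z=15.25: (0.11,4.49) (-4.26,5.58) (-6.04,-0.19) (-2.76,-5.64) (1.14,-2.66) (1.12,0.85)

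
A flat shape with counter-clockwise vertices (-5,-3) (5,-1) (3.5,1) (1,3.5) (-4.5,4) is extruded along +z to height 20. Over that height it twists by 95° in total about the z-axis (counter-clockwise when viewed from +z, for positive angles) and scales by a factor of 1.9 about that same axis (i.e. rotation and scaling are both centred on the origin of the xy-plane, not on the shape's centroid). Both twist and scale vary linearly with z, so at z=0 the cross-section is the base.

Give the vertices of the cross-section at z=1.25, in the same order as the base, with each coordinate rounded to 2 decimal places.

Cross-section at z=1.25: (-4.93,-3.70) (5.36,-0.50) (3.57,1.43) (0.67,3.79) (-5.16,3.71)

t = z/height = 1.25/20 = 0.0625
s = 1 + (scale-1)·z/height = 1 + (1.9-1)·1.25/20 = 1.056250
θ = twist·z/height = 95°·1.25/20 = 5.9375° = 0.103629 rad
cos θ = 0.994635, sin θ = 0.103444 (intermediates below are computed at full precision and shown rounded to 5 d.p.)
v1: (-5,-3) → rotate → (-4.66285,-3.50112) → ×s → (-4.92513,-3.69806) → (-4.93,-3.70)
v2: (5,-1) → rotate → (5.07662,-0.47742) → ×s → (5.36218,-0.50427) → (5.36,-0.50)
v3: (3.5,1) → rotate → (3.37778,1.35669) → ×s → (3.56778,1.43300) → (3.57,1.43)
v4: (1,3.5) → rotate → (0.63258,3.58467) → ×s → (0.66817,3.78630) → (0.67,3.79)
v5: (-4.5,4) → rotate → (-4.88963,3.51305) → ×s → (-5.16468,3.71065) → (-5.16,3.71)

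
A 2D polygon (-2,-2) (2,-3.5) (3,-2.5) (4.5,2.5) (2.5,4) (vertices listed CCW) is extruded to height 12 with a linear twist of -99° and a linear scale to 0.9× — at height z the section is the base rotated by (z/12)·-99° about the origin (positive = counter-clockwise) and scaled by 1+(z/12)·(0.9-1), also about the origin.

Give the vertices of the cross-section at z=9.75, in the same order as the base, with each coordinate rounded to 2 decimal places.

t = z/height = 9.75/12 = 0.8125
s = 1 + (scale-1)·z/height = 1 + (0.9-1)·9.75/12 = 0.918750
θ = twist·z/height = -99°·9.75/12 = -80.4375° = -1.403899 rad
cos θ = 0.166123, sin θ = -0.986105 (intermediates below are computed at full precision and shown rounded to 5 d.p.)
v1: (-2,-2) → rotate → (-2.30446,1.63996) → ×s → (-2.11722,1.50672) → (-2.12,1.51)
v2: (2,-3.5) → rotate → (-3.11912,-2.55364) → ×s → (-2.86569,-2.34616) → (-2.87,-2.35)
v3: (3,-2.5) → rotate → (-1.96689,-3.37362) → ×s → (-1.80708,-3.09952) → (-1.81,-3.10)
v4: (4.5,2.5) → rotate → (3.21282,-4.02216) → ×s → (2.95178,-3.69536) → (2.95,-3.70)
v5: (2.5,4) → rotate → (4.35973,-1.80077) → ×s → (4.00550,-1.65446) → (4.01,-1.65)

Cross-section at z=9.75: (-2.12,1.51) (-2.87,-2.35) (-1.81,-3.10) (2.95,-3.70) (4.01,-1.65)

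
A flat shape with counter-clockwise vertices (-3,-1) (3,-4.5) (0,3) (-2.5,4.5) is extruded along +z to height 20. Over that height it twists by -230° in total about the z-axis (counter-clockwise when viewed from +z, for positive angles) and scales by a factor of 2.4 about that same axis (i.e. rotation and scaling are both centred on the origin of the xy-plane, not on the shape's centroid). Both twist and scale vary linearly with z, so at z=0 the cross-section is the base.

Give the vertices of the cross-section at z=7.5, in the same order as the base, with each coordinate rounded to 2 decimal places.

t = z/height = 7.5/20 = 0.375
s = 1 + (scale-1)·z/height = 1 + (2.4-1)·7.5/20 = 1.525000
θ = twist·z/height = -230°·7.5/20 = -86.2500° = -1.505346 rad
cos θ = 0.065403, sin θ = -0.997859 (intermediates below are computed at full precision and shown rounded to 5 d.p.)
v1: (-3,-1) → rotate → (-1.19407,2.92817) → ×s → (-1.82095,4.46546) → (-1.82,4.47)
v2: (3,-4.5) → rotate → (-4.29416,-3.28789) → ×s → (-6.54859,-5.01403) → (-6.55,-5.01)
v3: (0,3) → rotate → (2.99358,0.19621) → ×s → (4.56520,0.29922) → (4.57,0.30)
v4: (-2.5,4.5) → rotate → (4.32686,2.78896) → ×s → (6.59846,4.25317) → (6.60,4.25)

Cross-section at z=7.5: (-1.82,4.47) (-6.55,-5.01) (4.57,0.30) (6.60,4.25)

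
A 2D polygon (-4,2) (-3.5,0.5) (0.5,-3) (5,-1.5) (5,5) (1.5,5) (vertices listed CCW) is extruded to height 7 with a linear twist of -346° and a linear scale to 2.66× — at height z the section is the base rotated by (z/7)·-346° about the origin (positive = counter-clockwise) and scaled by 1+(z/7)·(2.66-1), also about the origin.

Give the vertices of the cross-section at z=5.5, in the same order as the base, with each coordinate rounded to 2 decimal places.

t = z/height = 5.5/7 = 0.785714
s = 1 + (scale-1)·z/height = 1 + (2.66-1)·5.5/7 = 2.304286
θ = twist·z/height = -346°·5.5/7 = -271.8571° = -4.744802 rad
cos θ = 0.032408, sin θ = 0.999475 (intermediates below are computed at full precision and shown rounded to 5 d.p.)
v1: (-4,2) → rotate → (-2.12858,-3.93308) → ×s → (-4.90486,-9.06295) → (-4.90,-9.06)
v2: (-3.5,0.5) → rotate → (-0.61316,-3.48196) → ×s → (-1.41290,-8.02343) → (-1.41,-8.02)
v3: (0.5,-3) → rotate → (3.01463,0.40251) → ×s → (6.94656,0.92751) → (6.95,0.93)
v4: (5,-1.5) → rotate → (1.66125,4.94876) → ×s → (3.82799,11.40336) → (3.83,11.40)
v5: (5,5) → rotate → (-4.83534,5.15941) → ×s → (-11.14200,11.88876) → (-11.14,11.89)
v6: (1.5,5) → rotate → (-4.94876,1.66125) → ×s → (-11.40336,3.82799) → (-11.40,3.83)

Cross-section at z=5.5: (-4.90,-9.06) (-1.41,-8.02) (6.95,0.93) (3.83,11.40) (-11.14,11.89) (-11.40,3.83)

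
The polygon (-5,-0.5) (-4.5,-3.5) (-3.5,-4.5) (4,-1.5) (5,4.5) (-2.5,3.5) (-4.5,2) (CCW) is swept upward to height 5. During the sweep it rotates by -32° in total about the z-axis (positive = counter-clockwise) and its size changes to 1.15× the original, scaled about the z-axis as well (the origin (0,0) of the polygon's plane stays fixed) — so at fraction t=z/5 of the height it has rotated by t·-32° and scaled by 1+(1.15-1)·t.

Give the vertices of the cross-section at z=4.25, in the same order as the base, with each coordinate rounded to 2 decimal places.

Cross-section at z=4.25: (-5.27,2.08) (-6.32,-1.19) (-5.83,-2.71) (3.24,-3.57) (7.33,1.94) (-0.70,4.80) (-3.48,4.32)

t = z/height = 4.25/5 = 0.85
s = 1 + (scale-1)·z/height = 1 + (1.15-1)·4.25/5 = 1.127500
θ = twist·z/height = -32°·4.25/5 = -27.2000° = -0.474730 rad
cos θ = 0.889416, sin θ = -0.457098 (intermediates below are computed at full precision and shown rounded to 5 d.p.)
v1: (-5,-0.5) → rotate → (-4.67563,1.84078) → ×s → (-5.27177,2.07548) → (-5.27,2.08)
v2: (-4.5,-3.5) → rotate → (-5.60222,-1.05602) → ×s → (-6.31650,-1.19066) → (-6.32,-1.19)
v3: (-3.5,-4.5) → rotate → (-5.16990,-2.40253) → ×s → (-5.82906,-2.70885) → (-5.83,-2.71)
v4: (4,-1.5) → rotate → (2.87202,-3.16252) → ×s → (3.23820,-3.56574) → (3.24,-3.57)
v5: (5,4.5) → rotate → (6.50402,1.71688) → ×s → (7.33329,1.93579) → (7.33,1.94)
v6: (-2.5,3.5) → rotate → (-0.62370,4.25570) → ×s → (-0.70322,4.79830) → (-0.70,4.80)
v7: (-4.5,2) → rotate → (-3.08818,3.83577) → ×s → (-3.48192,4.32483) → (-3.48,4.32)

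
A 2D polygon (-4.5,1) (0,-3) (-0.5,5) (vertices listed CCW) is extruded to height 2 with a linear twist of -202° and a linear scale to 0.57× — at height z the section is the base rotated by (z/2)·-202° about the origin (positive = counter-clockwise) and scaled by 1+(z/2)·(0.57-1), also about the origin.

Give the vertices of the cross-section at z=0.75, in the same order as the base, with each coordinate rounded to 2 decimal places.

Cross-section at z=0.75: (-0.12,3.86) (-2.44,-0.62) (3.96,1.44)

t = z/height = 0.75/2 = 0.375
s = 1 + (scale-1)·z/height = 1 + (0.57-1)·0.75/2 = 0.838750
θ = twist·z/height = -202°·0.75/2 = -75.7500° = -1.322087 rad
cos θ = 0.246153, sin θ = -0.969231 (intermediates below are computed at full precision and shown rounded to 5 d.p.)
v1: (-4.5,1) → rotate → (-0.13846,4.60769) → ×s → (-0.11613,3.86470) → (-0.12,3.86)
v2: (0,-3) → rotate → (-2.90769,-0.73846) → ×s → (-2.43883,-0.61938) → (-2.44,-0.62)
v3: (-0.5,5) → rotate → (4.72308,1.71538) → ×s → (3.96148,1.43878) → (3.96,1.44)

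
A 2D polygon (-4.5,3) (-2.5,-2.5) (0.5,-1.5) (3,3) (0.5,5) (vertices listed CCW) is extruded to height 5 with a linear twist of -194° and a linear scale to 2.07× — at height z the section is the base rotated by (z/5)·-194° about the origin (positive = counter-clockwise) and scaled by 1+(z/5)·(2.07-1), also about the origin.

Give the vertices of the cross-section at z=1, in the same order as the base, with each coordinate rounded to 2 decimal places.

t = z/height = 1/5 = 0.2
s = 1 + (scale-1)·z/height = 1 + (2.07-1)·1/5 = 1.214000
θ = twist·z/height = -194°·1/5 = -38.8000° = -0.677188 rad
cos θ = 0.779338, sin θ = -0.626604 (intermediates below are computed at full precision and shown rounded to 5 d.p.)
v1: (-4.5,3) → rotate → (-1.62721,5.15773) → ×s → (-1.97543,6.26149) → (-1.98,6.26)
v2: (-2.5,-2.5) → rotate → (-3.51485,-0.38184) → ×s → (-4.26703,-0.46355) → (-4.27,-0.46)
v3: (0.5,-1.5) → rotate → (-0.55024,-1.48231) → ×s → (-0.66799,-1.79952) → (-0.67,-1.80)
v4: (3,3) → rotate → (4.21783,0.45820) → ×s → (5.12044,0.55626) → (5.12,0.56)
v5: (0.5,5) → rotate → (3.52269,3.58339) → ×s → (4.27654,4.35023) → (4.28,4.35)

Cross-section at z=1: (-1.98,6.26) (-4.27,-0.46) (-0.67,-1.80) (5.12,0.56) (4.28,4.35)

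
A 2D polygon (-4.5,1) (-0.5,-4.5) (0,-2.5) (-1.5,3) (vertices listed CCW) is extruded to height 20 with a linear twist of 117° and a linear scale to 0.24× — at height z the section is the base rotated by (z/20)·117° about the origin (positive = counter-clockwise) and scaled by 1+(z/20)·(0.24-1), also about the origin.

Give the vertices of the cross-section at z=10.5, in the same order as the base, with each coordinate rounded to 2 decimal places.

t = z/height = 10.5/20 = 0.525
s = 1 + (scale-1)·z/height = 1 + (0.24-1)·10.5/20 = 0.601000
θ = twist·z/height = 117°·10.5/20 = 61.4250° = 1.072068 rad
cos θ = 0.478309, sin θ = 0.878192 (intermediates below are computed at full precision and shown rounded to 5 d.p.)
v1: (-4.5,1) → rotate → (-3.03058,-3.47355) → ×s → (-1.82138,-2.08761) → (-1.82,-2.09)
v2: (-0.5,-4.5) → rotate → (3.71271,-2.59149) → ×s → (2.23134,-1.55748) → (2.23,-1.56)
v3: (0,-2.5) → rotate → (2.19548,-1.19577) → ×s → (1.31948,-0.71866) → (1.32,-0.72)
v4: (-1.5,3) → rotate → (-3.35204,0.11764) → ×s → (-2.01458,0.07070) → (-2.01,0.07)

Cross-section at z=10.5: (-1.82,-2.09) (2.23,-1.56) (1.32,-0.72) (-2.01,0.07)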